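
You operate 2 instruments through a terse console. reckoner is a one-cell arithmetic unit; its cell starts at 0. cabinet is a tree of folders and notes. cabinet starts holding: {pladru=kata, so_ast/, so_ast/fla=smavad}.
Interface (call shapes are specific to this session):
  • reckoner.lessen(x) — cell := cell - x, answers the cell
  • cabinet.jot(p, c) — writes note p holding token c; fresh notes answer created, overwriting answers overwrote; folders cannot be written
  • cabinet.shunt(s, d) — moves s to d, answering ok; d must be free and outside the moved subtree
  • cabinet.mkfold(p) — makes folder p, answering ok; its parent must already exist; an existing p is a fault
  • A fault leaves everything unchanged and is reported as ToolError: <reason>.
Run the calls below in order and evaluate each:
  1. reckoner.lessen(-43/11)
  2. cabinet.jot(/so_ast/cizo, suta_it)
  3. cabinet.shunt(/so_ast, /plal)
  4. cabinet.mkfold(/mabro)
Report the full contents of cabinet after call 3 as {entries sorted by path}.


I run reckoner.lessen passing x: -43/11, → 43/11.
I run cabinet.jot passing p: /so_ast/cizo, c: suta_it, and observe created.
Then cabinet.shunt passing s: /so_ast, d: /plal, — result: ok.
Now I run cabinet.mkfold passing p: /mabro, yielding ok.

Answer: {pladru=kata, plal/, plal/cizo=suta_it, plal/fla=smavad}


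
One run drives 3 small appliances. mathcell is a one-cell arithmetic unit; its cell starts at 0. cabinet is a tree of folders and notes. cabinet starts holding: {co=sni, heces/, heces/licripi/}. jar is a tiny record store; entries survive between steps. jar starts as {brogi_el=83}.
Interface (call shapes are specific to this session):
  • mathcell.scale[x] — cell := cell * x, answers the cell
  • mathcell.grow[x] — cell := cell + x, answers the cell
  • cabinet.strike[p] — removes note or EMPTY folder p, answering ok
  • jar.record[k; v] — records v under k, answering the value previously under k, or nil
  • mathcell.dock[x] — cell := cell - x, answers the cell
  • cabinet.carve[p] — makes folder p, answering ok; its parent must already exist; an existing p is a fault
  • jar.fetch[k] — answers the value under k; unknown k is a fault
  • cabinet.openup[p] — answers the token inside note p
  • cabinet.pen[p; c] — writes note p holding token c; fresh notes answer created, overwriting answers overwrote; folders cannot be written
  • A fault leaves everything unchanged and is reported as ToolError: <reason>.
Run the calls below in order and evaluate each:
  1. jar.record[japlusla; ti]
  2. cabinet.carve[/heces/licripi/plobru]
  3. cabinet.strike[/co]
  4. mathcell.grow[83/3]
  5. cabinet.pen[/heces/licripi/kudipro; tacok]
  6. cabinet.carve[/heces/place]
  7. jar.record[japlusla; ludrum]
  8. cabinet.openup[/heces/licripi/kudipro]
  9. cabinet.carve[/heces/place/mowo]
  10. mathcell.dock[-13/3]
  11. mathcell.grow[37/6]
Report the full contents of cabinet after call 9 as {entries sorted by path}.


Answer: {heces/, heces/licripi/, heces/licripi/kudipro=tacok, heces/licripi/plobru/, heces/place/, heces/place/mowo/}

Derivation:
I run jar.record passing k→japlusla, v→ti, giving nil.
I run cabinet.carve passing p→/heces/licripi/plobru, and observe ok.
I call cabinet.strike passing p→/co, which returns ok.
Then mathcell.grow passing x→83/3, giving 83/3.
Then cabinet.pen passing p→/heces/licripi/kudipro, c→tacok: created.
Calling cabinet.carve passing p→/heces/place: ok.
I call jar.record passing k→japlusla, v→ludrum: ti.
I invoke cabinet.openup passing p→/heces/licripi/kudipro, yielding tacok.
I use cabinet.carve passing p→/heces/place/mowo, and see ok.
I invoke mathcell.dock passing x→-13/3, and observe 32.
Then mathcell.grow passing x→37/6, and get 229/6.


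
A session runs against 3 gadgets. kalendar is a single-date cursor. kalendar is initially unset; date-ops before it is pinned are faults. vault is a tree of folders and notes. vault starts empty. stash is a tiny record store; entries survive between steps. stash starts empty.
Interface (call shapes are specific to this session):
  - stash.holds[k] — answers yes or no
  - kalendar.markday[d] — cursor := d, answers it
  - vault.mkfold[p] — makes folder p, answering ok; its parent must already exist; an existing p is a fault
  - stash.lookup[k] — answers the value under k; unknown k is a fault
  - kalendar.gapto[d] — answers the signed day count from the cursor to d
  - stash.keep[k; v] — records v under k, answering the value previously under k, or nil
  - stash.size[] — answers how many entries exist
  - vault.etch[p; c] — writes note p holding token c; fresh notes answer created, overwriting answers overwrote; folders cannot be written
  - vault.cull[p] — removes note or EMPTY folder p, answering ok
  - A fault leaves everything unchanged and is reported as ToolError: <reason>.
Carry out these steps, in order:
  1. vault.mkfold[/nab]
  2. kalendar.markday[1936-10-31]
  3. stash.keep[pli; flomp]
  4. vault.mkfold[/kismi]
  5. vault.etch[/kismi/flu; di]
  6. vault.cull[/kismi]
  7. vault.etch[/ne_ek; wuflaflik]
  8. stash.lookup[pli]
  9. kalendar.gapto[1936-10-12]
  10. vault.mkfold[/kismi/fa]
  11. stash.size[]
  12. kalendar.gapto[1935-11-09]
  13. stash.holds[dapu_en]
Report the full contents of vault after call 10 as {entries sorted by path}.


Answer: {kismi/, kismi/fa/, kismi/flu=di, nab/, ne_ek=wuflaflik}

Derivation:
Using vault.mkfold using /nab, and observe ok.
Next I call kalendar.markday using 1936-10-31, → 1936-10-31.
Calling stash.keep using pli, flomp, which returns nil.
I try vault.mkfold using /kismi, and get ok.
I invoke vault.etch using /kismi/flu, di, yielding created.
Invoking vault.cull using /kismi, which returns ToolError: not empty.
Invoking vault.etch using /ne_ek, wuflaflik, — result: created.
I use stash.lookup using pli: flomp.
I call kalendar.gapto using 1936-10-12, which returns -19.
Now I run vault.mkfold using /kismi/fa, giving ok.
Then stash.size(), — result: 1.
Invoking kalendar.gapto using 1935-11-09, — result: -357.
Now I run stash.holds using dapu_en, → no.


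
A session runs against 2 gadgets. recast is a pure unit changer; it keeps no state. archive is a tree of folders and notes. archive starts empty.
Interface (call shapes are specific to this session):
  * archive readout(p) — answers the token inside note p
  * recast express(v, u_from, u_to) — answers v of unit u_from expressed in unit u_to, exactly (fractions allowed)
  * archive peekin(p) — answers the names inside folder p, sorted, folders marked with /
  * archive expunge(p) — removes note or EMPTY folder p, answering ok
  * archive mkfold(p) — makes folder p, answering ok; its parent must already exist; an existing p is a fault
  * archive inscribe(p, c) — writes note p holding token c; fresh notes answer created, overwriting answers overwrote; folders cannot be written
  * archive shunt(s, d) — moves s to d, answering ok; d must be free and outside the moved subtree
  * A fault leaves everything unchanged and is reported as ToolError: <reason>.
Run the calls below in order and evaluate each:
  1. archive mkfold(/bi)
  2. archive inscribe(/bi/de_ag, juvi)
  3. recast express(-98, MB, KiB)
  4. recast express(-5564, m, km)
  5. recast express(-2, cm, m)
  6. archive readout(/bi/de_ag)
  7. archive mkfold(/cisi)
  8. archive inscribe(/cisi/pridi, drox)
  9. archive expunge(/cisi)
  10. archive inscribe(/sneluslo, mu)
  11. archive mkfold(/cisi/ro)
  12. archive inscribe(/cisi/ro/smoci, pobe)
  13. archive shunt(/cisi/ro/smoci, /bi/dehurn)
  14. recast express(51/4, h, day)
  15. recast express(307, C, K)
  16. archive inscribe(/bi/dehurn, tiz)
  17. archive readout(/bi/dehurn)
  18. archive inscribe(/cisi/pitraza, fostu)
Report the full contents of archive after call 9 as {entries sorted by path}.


Then archive mkfold on p='/bi': ok.
I run archive inscribe on p='/bi/de_ag', c='juvi', → created.
I use recast express on v='-98', u_from='MB', u_to='KiB', → -765625/8.
Invoking recast express on v='-5564', u_from='m', u_to='km', which returns -1391/250.
I run recast express on v='-2', u_from='cm', u_to='m', — result: -1/50.
I run archive readout on p='/bi/de_ag', → juvi.
Using archive mkfold on p='/cisi', → ok.
Then archive inscribe on p='/cisi/pridi', c='drox', and see created.
I run archive expunge on p='/cisi', yielding ToolError: not empty.
Now I run archive inscribe on p='/sneluslo', c='mu', giving created.
Calling archive mkfold on p='/cisi/ro', — result: ok.
Calling archive inscribe on p='/cisi/ro/smoci', c='pobe', and observe created.
Invoking archive shunt on s='/cisi/ro/smoci', d='/bi/dehurn', — result: ok.
Next I call recast express on v='51/4', u_from='h', u_to='day', → 17/32.
Next I call recast express on v='307', u_from='C', u_to='K', which returns 11603/20.
I invoke archive inscribe on p='/bi/dehurn', c='tiz', giving overwrote.
I invoke archive readout on p='/bi/dehurn', yielding tiz.
Next I call archive inscribe on p='/cisi/pitraza', c='fostu', yielding created.

Answer: {bi/, bi/de_ag=juvi, cisi/, cisi/pridi=drox}


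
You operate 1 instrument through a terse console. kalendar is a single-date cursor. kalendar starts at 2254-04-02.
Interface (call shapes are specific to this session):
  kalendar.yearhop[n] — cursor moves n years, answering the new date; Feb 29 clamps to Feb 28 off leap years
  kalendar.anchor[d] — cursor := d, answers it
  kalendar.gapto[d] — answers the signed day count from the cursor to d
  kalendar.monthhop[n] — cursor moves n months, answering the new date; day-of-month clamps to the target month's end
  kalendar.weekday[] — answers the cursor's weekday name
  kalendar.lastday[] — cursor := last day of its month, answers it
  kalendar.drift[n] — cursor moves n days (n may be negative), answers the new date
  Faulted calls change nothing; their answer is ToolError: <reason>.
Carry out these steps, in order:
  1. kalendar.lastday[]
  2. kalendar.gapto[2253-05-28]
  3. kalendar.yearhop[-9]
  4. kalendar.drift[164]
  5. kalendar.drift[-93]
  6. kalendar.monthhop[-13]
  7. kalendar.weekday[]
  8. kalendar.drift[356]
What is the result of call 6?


Answer: 2244-06-10

Derivation:
$ kalendar.lastday
  2254-04-30
$ kalendar.gapto d=2253-05-28
  -337
$ kalendar.yearhop n=-9
  2245-04-30
$ kalendar.drift n=164
  2245-10-11
$ kalendar.drift n=-93
  2245-07-10
$ kalendar.monthhop n=-13
  2244-06-10
$ kalendar.weekday
  Monday
$ kalendar.drift n=356
  2245-06-01


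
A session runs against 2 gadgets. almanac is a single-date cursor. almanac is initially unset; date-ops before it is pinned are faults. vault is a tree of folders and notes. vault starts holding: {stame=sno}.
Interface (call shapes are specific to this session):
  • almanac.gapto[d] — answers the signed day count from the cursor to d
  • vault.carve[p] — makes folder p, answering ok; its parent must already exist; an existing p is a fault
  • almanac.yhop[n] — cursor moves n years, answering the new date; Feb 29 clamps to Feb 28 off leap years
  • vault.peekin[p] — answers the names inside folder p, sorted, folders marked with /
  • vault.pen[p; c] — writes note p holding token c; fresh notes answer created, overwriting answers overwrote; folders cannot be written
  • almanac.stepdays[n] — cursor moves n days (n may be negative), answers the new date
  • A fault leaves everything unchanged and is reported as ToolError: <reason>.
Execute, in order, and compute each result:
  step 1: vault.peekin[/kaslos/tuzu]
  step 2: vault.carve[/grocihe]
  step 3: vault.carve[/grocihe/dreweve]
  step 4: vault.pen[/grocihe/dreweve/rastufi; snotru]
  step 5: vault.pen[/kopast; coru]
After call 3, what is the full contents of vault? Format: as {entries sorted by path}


Answer: {grocihe/, grocihe/dreweve/, stame=sno}

Derivation:
# 1. peekin(p→/kaslos/tuzu) ~> ToolError: not found
# 2. carve(p→/grocihe) ~> ok
# 3. carve(p→/grocihe/dreweve) ~> ok
# 4. pen(p→/grocihe/dreweve/rastufi, c→snotru) ~> created
# 5. pen(p→/kopast, c→coru) ~> created


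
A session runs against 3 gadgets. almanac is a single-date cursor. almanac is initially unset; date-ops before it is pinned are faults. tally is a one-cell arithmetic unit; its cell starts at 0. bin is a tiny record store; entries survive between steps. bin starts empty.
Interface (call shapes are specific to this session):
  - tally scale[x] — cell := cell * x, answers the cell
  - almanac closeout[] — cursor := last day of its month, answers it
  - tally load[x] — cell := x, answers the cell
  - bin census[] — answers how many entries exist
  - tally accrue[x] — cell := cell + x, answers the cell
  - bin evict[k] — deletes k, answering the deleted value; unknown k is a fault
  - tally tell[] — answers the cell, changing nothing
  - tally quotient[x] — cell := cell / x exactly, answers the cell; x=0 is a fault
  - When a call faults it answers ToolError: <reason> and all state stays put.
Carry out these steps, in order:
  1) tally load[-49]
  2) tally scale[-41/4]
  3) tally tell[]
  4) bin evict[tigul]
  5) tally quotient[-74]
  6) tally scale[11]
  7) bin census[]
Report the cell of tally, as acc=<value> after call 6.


Answer: acc=-22099/296

Derivation:
Do: tally load[-49]
See: -49
Do: tally scale[-41/4]
See: 2009/4
Do: tally tell[]
See: 2009/4
Do: bin evict[tigul]
See: ToolError: no such key tigul
Do: tally quotient[-74]
See: -2009/296
Do: tally scale[11]
See: -22099/296
Do: bin census[]
See: 0


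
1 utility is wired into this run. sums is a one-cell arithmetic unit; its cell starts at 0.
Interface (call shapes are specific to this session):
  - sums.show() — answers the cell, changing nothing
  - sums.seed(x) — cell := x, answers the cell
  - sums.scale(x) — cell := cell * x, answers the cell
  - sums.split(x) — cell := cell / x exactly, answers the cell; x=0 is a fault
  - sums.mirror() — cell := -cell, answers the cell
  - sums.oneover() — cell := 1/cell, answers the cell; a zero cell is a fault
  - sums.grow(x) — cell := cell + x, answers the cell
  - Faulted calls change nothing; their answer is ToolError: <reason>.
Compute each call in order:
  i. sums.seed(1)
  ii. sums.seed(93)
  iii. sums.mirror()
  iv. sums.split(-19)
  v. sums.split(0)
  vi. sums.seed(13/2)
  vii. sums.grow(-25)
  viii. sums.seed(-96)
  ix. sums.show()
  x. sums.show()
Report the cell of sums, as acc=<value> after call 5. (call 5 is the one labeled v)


Step: seed[x=1]
Result: 1
Step: seed[x=93]
Result: 93
Step: mirror[]
Result: -93
Step: split[x=-19]
Result: 93/19
Step: split[x=0]
Result: ToolError: division by zero
Step: seed[x=13/2]
Result: 13/2
Step: grow[x=-25]
Result: -37/2
Step: seed[x=-96]
Result: -96
Step: show[]
Result: -96
Step: show[]
Result: -96

Answer: acc=93/19


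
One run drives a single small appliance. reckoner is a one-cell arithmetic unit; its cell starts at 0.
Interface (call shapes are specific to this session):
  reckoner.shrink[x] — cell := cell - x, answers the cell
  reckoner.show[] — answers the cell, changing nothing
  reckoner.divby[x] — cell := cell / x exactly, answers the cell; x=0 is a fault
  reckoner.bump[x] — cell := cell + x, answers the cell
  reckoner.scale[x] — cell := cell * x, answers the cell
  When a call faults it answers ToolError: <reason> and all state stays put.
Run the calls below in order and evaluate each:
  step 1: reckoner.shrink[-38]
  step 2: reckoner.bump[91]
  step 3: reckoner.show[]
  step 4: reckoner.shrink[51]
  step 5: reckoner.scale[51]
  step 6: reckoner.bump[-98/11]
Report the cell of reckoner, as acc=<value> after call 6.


Answer: acc=43660/11

Derivation:
>> reckoner.shrink(x=-38)
<< 38
>> reckoner.bump(x=91)
<< 129
>> reckoner.show()
<< 129
>> reckoner.shrink(x=51)
<< 78
>> reckoner.scale(x=51)
<< 3978
>> reckoner.bump(x=-98/11)
<< 43660/11


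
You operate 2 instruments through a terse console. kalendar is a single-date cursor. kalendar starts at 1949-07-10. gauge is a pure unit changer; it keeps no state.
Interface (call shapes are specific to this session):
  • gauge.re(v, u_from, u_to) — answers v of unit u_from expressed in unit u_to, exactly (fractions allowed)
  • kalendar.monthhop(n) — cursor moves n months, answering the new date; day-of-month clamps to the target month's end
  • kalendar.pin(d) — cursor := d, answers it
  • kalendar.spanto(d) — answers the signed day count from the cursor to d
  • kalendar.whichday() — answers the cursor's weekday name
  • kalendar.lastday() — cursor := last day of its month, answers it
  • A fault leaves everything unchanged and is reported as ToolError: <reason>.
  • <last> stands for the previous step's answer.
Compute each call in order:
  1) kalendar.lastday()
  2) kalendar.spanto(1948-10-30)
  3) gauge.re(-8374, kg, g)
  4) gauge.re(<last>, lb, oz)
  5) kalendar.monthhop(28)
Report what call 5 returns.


~$ lastday
= 1949-07-31
~$ spanto d='1948-10-30'
= -274
~$ re v='-8374' u_from='kg' u_to='g'
= -8374000
~$ re v='<last>' u_from='lb' u_to='oz'
= -133984000
~$ monthhop n='28'
= 1951-11-30

Answer: 1951-11-30


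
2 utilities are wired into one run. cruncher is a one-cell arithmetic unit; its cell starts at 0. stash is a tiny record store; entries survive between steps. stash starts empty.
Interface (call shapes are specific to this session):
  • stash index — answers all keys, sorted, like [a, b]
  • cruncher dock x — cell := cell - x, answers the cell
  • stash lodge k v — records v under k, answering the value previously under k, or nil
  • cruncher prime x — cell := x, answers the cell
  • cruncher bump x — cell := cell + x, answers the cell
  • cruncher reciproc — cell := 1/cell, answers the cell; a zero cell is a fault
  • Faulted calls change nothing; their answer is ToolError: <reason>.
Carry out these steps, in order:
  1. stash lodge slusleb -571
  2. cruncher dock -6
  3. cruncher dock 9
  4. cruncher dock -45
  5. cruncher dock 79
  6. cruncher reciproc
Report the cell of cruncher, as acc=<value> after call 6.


Answer: acc=-1/37

Derivation:
// 1. stash lodge(slusleb, -571) : nil
// 2. cruncher dock(-6) : 6
// 3. cruncher dock(9) : -3
// 4. cruncher dock(-45) : 42
// 5. cruncher dock(79) : -37
// 6. cruncher reciproc() : -1/37


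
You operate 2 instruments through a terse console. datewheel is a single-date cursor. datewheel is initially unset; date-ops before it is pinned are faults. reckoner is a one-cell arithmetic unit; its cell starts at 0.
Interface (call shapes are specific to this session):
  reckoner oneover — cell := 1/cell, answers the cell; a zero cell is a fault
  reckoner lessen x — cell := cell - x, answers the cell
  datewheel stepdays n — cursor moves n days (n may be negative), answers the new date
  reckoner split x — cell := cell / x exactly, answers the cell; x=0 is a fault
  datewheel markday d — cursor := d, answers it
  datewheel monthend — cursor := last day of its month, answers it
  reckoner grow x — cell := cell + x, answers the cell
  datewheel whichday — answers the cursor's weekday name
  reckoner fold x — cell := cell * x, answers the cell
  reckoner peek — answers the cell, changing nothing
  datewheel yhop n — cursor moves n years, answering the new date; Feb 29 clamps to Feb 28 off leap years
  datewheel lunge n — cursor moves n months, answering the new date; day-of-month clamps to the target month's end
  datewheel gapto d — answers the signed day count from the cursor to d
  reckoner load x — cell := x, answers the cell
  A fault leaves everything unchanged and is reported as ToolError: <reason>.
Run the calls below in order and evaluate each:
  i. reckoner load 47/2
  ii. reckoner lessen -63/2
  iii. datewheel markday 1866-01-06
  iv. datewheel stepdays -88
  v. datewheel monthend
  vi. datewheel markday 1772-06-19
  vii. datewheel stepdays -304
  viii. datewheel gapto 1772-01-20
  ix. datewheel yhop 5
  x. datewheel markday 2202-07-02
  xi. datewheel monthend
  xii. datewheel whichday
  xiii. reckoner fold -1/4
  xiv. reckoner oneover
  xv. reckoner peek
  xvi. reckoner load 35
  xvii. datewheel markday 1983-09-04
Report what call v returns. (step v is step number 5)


-- reckoner load(x='47/2') ~> 47/2
-- reckoner lessen(x='-63/2') ~> 55
-- datewheel markday(d='1866-01-06') ~> 1866-01-06
-- datewheel stepdays(n='-88') ~> 1865-10-10
-- datewheel monthend() ~> 1865-10-31
-- datewheel markday(d='1772-06-19') ~> 1772-06-19
-- datewheel stepdays(n='-304') ~> 1771-08-20
-- datewheel gapto(d='1772-01-20') ~> 153
-- datewheel yhop(n='5') ~> 1776-08-20
-- datewheel markday(d='2202-07-02') ~> 2202-07-02
-- datewheel monthend() ~> 2202-07-31
-- datewheel whichday() ~> Saturday
-- reckoner fold(x='-1/4') ~> -55/4
-- reckoner oneover() ~> -4/55
-- reckoner peek() ~> -4/55
-- reckoner load(x='35') ~> 35
-- datewheel markday(d='1983-09-04') ~> 1983-09-04

Answer: 1865-10-31


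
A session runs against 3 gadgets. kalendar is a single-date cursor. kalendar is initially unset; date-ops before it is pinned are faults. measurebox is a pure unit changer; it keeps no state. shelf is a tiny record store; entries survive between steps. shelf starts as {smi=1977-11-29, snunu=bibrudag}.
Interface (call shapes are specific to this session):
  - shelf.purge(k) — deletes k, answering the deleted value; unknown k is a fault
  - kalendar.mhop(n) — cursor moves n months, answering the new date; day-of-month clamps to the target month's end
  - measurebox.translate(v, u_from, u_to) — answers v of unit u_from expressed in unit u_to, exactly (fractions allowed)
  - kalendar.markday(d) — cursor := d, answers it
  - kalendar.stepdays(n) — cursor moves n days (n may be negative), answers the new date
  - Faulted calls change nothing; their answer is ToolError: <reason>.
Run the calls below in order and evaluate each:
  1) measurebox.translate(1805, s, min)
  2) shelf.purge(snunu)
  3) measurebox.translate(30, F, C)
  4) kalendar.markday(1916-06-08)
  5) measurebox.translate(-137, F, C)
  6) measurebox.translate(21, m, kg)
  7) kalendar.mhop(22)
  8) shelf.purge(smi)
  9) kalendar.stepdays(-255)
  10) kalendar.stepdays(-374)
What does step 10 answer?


$ measurebox.translate v='1805' u_from='s' u_to='min'
= 361/12
$ shelf.purge k='snunu'
= bibrudag
$ measurebox.translate v='30' u_from='F' u_to='C'
= -10/9
$ kalendar.markday d='1916-06-08'
= 1916-06-08
$ measurebox.translate v='-137' u_from='F' u_to='C'
= -845/9
$ measurebox.translate v='21' u_from='m' u_to='kg'
= ToolError: incompatible units
$ kalendar.mhop n='22'
= 1918-04-08
$ shelf.purge k='smi'
= 1977-11-29
$ kalendar.stepdays n='-255'
= 1917-07-27
$ kalendar.stepdays n='-374'
= 1916-07-18

Answer: 1916-07-18


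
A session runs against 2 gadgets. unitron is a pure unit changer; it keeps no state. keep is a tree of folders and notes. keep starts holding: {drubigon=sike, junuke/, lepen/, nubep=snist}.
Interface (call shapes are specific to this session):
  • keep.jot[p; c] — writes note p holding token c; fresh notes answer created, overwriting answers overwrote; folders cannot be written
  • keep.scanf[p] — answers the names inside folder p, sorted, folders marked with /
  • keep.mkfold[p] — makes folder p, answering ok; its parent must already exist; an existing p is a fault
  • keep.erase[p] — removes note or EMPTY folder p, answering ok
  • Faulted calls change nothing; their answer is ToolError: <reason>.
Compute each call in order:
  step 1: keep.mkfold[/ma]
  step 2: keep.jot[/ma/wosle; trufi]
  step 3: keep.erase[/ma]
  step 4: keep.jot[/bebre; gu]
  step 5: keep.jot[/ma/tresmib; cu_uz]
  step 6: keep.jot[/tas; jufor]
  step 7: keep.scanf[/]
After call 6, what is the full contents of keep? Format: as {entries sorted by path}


Answer: {bebre=gu, drubigon=sike, junuke/, lepen/, ma/, ma/tresmib=cu_uz, ma/wosle=trufi, nubep=snist, tas=jufor}

Derivation:
Do: keep.mkfold[p='/ma']
See: ok
Do: keep.jot[p='/ma/wosle'; c='trufi']
See: created
Do: keep.erase[p='/ma']
See: ToolError: not empty
Do: keep.jot[p='/bebre'; c='gu']
See: created
Do: keep.jot[p='/ma/tresmib'; c='cu_uz']
See: created
Do: keep.jot[p='/tas'; c='jufor']
See: created
Do: keep.scanf[p='/']
See: [bebre, drubigon, junuke/, lepen/, ma/, nubep, tas]


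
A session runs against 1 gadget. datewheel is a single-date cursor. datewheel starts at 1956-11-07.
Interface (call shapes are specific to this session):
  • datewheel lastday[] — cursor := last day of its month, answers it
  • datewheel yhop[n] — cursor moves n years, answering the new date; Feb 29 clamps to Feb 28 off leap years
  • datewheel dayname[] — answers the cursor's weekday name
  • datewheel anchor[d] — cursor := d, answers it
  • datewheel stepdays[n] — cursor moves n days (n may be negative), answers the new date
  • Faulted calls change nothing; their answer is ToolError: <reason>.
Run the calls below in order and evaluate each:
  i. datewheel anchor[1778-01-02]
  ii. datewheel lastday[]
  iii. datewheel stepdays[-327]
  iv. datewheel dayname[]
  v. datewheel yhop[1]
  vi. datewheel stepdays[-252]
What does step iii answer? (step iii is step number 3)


Answer: 1777-03-10

Derivation:
# datewheel anchor(d: 1778-01-02) ~> 1778-01-02
# datewheel lastday() ~> 1778-01-31
# datewheel stepdays(n: -327) ~> 1777-03-10
# datewheel dayname() ~> Monday
# datewheel yhop(n: 1) ~> 1778-03-10
# datewheel stepdays(n: -252) ~> 1777-07-01


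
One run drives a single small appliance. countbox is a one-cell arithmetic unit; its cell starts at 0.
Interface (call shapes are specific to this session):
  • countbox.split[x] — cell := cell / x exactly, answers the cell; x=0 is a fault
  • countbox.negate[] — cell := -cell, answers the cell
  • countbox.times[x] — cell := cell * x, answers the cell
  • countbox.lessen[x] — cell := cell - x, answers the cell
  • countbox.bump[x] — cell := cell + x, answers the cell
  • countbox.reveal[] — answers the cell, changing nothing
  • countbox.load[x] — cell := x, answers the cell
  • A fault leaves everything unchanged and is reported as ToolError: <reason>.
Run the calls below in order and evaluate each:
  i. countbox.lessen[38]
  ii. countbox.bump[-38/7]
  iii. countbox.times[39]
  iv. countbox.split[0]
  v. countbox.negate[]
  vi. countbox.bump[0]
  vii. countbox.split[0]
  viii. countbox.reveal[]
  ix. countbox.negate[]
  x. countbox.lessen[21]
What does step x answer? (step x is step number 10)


>> countbox.lessen(x=38)
<< -38
>> countbox.bump(x=-38/7)
<< -304/7
>> countbox.times(x=39)
<< -11856/7
>> countbox.split(x=0)
<< ToolError: division by zero
>> countbox.negate()
<< 11856/7
>> countbox.bump(x=0)
<< 11856/7
>> countbox.split(x=0)
<< ToolError: division by zero
>> countbox.reveal()
<< 11856/7
>> countbox.negate()
<< -11856/7
>> countbox.lessen(x=21)
<< -12003/7

Answer: -12003/7


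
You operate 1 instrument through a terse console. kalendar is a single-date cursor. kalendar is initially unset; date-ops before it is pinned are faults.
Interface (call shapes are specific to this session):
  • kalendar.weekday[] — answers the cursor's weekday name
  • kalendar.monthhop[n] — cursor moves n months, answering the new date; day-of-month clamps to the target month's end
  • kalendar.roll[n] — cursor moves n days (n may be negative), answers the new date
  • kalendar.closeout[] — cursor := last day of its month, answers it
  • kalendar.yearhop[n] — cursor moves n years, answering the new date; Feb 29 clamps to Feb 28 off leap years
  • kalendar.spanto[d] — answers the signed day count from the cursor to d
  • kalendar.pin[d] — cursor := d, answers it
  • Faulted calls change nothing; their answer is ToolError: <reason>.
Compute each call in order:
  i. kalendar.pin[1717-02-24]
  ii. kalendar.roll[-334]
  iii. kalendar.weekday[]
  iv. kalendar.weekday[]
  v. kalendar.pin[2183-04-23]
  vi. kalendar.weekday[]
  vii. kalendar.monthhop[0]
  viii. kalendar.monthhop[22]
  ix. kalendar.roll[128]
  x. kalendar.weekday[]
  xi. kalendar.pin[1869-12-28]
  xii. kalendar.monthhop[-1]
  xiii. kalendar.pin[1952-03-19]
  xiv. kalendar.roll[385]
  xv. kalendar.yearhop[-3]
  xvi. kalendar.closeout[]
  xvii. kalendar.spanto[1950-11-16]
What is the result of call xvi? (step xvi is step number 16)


I use kalendar.pin with d: 1717-02-24, which returns 1717-02-24.
I use kalendar.roll with n: -334: 1716-03-27.
Calling kalendar.weekday, and see Friday.
Next I call kalendar.weekday(), yielding Friday.
I invoke kalendar.pin with d: 2183-04-23, and observe 2183-04-23.
I invoke kalendar.weekday(), → Wednesday.
Then kalendar.monthhop with n: 0, and observe 2183-04-23.
Using kalendar.monthhop with n: 22, and get 2185-02-23.
Then kalendar.roll with n: 128, and get 2185-07-01.
I run kalendar.weekday, and see Friday.
I invoke kalendar.pin with d: 1869-12-28, → 1869-12-28.
I call kalendar.monthhop with n: -1, and see 1869-11-28.
I call kalendar.pin with d: 1952-03-19, and observe 1952-03-19.
Calling kalendar.roll with n: 385, yielding 1953-04-08.
I invoke kalendar.yearhop with n: -3, and observe 1950-04-08.
I call kalendar.closeout(), and observe 1950-04-30.
I invoke kalendar.spanto with d: 1950-11-16, and observe 200.

Answer: 1950-04-30


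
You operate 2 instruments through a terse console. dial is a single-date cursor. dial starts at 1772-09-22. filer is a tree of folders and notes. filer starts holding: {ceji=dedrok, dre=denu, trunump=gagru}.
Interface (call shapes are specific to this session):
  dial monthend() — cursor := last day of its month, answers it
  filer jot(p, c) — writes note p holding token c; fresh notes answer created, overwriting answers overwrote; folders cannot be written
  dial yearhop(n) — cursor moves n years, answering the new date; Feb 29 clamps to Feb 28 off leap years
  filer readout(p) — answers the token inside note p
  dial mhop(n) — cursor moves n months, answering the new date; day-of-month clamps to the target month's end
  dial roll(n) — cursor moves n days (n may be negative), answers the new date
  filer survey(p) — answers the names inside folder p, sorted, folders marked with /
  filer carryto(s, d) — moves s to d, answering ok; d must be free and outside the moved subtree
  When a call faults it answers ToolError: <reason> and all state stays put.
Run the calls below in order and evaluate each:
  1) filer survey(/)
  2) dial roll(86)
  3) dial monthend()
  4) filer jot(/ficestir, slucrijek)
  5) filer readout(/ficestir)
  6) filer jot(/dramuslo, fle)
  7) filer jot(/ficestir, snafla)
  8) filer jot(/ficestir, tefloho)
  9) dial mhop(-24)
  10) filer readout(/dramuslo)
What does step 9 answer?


# 1. filer survey(p=/) ~> [ceji, dre, trunump]
# 2. dial roll(n=86) ~> 1772-12-17
# 3. dial monthend() ~> 1772-12-31
# 4. filer jot(p=/ficestir, c=slucrijek) ~> created
# 5. filer readout(p=/ficestir) ~> slucrijek
# 6. filer jot(p=/dramuslo, c=fle) ~> created
# 7. filer jot(p=/ficestir, c=snafla) ~> overwrote
# 8. filer jot(p=/ficestir, c=tefloho) ~> overwrote
# 9. dial mhop(n=-24) ~> 1770-12-31
# 10. filer readout(p=/dramuslo) ~> fle

Answer: 1770-12-31


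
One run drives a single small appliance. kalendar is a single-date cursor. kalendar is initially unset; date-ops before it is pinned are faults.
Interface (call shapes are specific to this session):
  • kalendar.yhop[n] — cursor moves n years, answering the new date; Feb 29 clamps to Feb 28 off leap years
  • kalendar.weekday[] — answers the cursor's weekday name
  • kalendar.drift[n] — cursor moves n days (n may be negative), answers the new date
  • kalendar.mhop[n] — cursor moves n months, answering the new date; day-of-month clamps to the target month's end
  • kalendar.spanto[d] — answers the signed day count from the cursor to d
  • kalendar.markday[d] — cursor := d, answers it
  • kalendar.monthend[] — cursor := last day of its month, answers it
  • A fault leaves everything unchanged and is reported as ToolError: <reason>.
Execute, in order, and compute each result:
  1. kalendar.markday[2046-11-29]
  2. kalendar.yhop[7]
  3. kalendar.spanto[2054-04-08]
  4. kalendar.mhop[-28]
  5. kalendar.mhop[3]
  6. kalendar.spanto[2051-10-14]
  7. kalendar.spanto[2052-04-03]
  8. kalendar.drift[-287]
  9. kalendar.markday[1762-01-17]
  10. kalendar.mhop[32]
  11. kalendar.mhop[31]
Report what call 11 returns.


Answer: 1767-04-17

Derivation:
! 1. markday(d='2046-11-29') == 2046-11-29
! 2. yhop(n='7') == 2053-11-29
! 3. spanto(d='2054-04-08') == 130
! 4. mhop(n='-28') == 2051-07-29
! 5. mhop(n='3') == 2051-10-29
! 6. spanto(d='2051-10-14') == -15
! 7. spanto(d='2052-04-03') == 157
! 8. drift(n='-287') == 2051-01-15
! 9. markday(d='1762-01-17') == 1762-01-17
! 10. mhop(n='32') == 1764-09-17
! 11. mhop(n='31') == 1767-04-17


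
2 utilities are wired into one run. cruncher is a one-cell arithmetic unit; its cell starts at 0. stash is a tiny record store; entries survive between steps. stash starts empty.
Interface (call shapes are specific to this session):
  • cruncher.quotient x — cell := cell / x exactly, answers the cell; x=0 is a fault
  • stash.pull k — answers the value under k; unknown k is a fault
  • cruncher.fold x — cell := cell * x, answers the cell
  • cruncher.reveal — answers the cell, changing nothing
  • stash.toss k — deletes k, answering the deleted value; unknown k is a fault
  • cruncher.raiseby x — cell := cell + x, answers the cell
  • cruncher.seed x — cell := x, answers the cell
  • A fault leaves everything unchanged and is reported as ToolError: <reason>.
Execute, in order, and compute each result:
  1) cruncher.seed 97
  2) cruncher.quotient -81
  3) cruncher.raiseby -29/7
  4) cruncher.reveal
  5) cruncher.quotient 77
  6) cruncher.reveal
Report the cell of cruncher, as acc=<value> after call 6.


Answer: acc=-3028/43659

Derivation:
Next I call cruncher.seed on x: 97, and see 97.
Using cruncher.quotient on x: -81, — result: -97/81.
Invoking cruncher.raiseby on x: -29/7, and observe -3028/567.
Next I call cruncher.reveal, and see -3028/567.
Using cruncher.quotient on x: 77: -3028/43659.
Using cruncher.reveal: -3028/43659.


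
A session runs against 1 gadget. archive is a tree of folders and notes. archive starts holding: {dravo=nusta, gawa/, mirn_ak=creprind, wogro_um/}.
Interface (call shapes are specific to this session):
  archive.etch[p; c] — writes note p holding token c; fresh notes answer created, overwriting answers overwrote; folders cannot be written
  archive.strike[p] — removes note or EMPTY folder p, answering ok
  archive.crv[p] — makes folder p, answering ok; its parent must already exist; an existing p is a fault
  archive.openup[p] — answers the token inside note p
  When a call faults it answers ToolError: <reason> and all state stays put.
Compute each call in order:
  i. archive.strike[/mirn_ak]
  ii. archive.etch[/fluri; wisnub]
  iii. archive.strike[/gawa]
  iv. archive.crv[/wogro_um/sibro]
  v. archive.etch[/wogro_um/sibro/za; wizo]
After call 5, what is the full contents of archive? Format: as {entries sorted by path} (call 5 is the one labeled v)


Answer: {dravo=nusta, fluri=wisnub, wogro_um/, wogro_um/sibro/, wogro_um/sibro/za=wizo}

Derivation:
CALL strike[p=/mirn_ak]
RET  ok
CALL etch[p=/fluri; c=wisnub]
RET  created
CALL strike[p=/gawa]
RET  ok
CALL crv[p=/wogro_um/sibro]
RET  ok
CALL etch[p=/wogro_um/sibro/za; c=wizo]
RET  created


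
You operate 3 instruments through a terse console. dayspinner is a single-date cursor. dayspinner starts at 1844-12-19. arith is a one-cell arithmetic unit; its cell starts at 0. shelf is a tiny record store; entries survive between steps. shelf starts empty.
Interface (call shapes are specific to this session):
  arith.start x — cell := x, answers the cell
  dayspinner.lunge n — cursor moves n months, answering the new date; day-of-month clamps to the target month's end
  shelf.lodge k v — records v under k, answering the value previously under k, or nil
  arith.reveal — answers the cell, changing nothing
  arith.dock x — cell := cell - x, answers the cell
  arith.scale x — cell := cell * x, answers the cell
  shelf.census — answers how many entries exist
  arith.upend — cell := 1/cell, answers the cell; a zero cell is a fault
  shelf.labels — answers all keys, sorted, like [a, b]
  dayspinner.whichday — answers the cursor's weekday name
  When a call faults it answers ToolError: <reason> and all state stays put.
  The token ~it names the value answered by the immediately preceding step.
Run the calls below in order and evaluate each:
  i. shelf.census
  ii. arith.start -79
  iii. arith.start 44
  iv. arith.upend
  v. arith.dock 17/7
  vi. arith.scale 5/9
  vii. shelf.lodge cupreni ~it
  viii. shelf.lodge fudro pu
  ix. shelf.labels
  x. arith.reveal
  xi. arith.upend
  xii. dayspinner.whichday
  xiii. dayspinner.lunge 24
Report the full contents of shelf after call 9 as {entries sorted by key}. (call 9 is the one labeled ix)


Answer: {cupreni=-1235/924, fudro=pu}

Derivation:
! census() : 0
! start(-79) : -79
! start(44) : 44
! upend() : 1/44
! dock(17/7) : -741/308
! scale(5/9) : -1235/924
! lodge(cupreni, ~it) : nil
! lodge(fudro, pu) : nil
! labels() : [cupreni, fudro]
! reveal() : -1235/924
! upend() : -924/1235
! whichday() : Thursday
! lunge(24) : 1846-12-19


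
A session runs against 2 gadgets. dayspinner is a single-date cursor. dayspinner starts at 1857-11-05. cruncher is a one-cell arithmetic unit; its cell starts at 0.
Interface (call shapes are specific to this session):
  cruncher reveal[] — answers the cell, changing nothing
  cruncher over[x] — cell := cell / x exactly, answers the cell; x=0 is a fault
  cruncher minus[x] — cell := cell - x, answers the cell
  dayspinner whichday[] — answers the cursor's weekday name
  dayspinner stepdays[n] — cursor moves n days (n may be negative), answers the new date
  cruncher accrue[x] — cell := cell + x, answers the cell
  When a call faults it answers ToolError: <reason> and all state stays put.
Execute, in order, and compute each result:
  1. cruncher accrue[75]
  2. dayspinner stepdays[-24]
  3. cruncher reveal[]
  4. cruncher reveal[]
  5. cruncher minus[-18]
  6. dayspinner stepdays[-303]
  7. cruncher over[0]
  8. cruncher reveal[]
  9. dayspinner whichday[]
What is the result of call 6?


Answer: 1856-12-13

Derivation:
==> cruncher accrue(x='75')
<== 75
==> dayspinner stepdays(n='-24')
<== 1857-10-12
==> cruncher reveal()
<== 75
==> cruncher reveal()
<== 75
==> cruncher minus(x='-18')
<== 93
==> dayspinner stepdays(n='-303')
<== 1856-12-13
==> cruncher over(x='0')
<== ToolError: division by zero
==> cruncher reveal()
<== 93
==> dayspinner whichday()
<== Saturday


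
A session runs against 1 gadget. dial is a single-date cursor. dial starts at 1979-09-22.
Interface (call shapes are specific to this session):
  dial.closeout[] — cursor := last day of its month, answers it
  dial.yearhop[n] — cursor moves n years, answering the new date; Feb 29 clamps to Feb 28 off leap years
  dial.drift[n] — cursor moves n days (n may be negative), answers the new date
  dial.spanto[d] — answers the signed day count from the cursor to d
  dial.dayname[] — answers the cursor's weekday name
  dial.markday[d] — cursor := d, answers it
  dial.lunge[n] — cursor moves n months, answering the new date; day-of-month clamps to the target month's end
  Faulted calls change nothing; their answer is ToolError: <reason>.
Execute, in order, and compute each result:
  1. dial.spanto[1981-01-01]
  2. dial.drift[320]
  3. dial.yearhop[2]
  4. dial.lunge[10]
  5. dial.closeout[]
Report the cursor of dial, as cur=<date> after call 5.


Answer: cur=1983-06-30

Derivation:
→ dial.spanto(d→1981-01-01)
← 467
→ dial.drift(n→320)
← 1980-08-07
→ dial.yearhop(n→2)
← 1982-08-07
→ dial.lunge(n→10)
← 1983-06-07
→ dial.closeout()
← 1983-06-30


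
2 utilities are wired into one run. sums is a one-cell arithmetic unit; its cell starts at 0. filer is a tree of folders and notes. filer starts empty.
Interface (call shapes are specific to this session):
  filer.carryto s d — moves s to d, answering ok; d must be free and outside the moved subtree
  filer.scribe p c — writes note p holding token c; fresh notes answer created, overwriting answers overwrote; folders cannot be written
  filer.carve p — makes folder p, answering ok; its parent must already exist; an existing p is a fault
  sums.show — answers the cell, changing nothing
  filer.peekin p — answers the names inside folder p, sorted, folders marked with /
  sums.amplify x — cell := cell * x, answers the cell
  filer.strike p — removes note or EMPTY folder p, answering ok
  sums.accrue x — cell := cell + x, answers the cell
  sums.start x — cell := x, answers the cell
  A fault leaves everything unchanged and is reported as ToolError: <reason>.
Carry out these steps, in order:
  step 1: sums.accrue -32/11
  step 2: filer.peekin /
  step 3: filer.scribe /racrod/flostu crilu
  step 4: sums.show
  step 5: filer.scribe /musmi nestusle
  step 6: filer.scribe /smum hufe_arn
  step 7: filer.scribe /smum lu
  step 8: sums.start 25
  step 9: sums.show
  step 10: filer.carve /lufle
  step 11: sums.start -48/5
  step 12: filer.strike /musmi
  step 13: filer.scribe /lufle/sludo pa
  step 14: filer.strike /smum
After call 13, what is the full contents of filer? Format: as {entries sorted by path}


$ sums.accrue x='-32/11'
[out] -32/11
$ filer.peekin p='/'
[out] []
$ filer.scribe p='/racrod/flostu' c='crilu'
[out] ToolError: no parent
$ sums.show
[out] -32/11
$ filer.scribe p='/musmi' c='nestusle'
[out] created
$ filer.scribe p='/smum' c='hufe_arn'
[out] created
$ filer.scribe p='/smum' c='lu'
[out] overwrote
$ sums.start x='25'
[out] 25
$ sums.show
[out] 25
$ filer.carve p='/lufle'
[out] ok
$ sums.start x='-48/5'
[out] -48/5
$ filer.strike p='/musmi'
[out] ok
$ filer.scribe p='/lufle/sludo' c='pa'
[out] created
$ filer.strike p='/smum'
[out] ok

Answer: {lufle/, lufle/sludo=pa, smum=lu}
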